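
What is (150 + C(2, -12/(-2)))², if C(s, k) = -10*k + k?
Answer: 9216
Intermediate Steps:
C(s, k) = -9*k
(150 + C(2, -12/(-2)))² = (150 - (-108)/(-2))² = (150 - (-108)*(-1)/2)² = (150 - 9*6)² = (150 - 54)² = 96² = 9216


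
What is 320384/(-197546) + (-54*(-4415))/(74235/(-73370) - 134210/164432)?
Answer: -14205056828334009872/108914997910553 ≈ -1.3042e+5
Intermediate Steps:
320384/(-197546) + (-54*(-4415))/(74235/(-73370) - 134210/164432) = 320384*(-1/197546) + 238410/(74235*(-1/73370) - 134210*1/164432) = -160192/98773 + 238410/(-14847/14674 - 67105/82216) = -160192/98773 + 238410/(-1102679861/603218792) = -160192/98773 + 238410*(-603218792/1102679861) = -160192/98773 - 143813392200720/1102679861 = -14205056828334009872/108914997910553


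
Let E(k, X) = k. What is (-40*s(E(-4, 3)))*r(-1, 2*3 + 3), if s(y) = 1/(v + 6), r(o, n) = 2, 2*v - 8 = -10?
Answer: -16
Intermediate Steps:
v = -1 (v = 4 + (½)*(-10) = 4 - 5 = -1)
s(y) = ⅕ (s(y) = 1/(-1 + 6) = 1/5 = ⅕)
(-40*s(E(-4, 3)))*r(-1, 2*3 + 3) = -40*⅕*2 = -8*2 = -16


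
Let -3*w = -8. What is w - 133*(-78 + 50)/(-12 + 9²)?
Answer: 3908/69 ≈ 56.638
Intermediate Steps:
w = 8/3 (w = -⅓*(-8) = 8/3 ≈ 2.6667)
w - 133*(-78 + 50)/(-12 + 9²) = 8/3 - 133*(-78 + 50)/(-12 + 9²) = 8/3 - (-3724)/(-12 + 81) = 8/3 - (-3724)/69 = 8/3 - 133*(-28/69) = 8/3 + 3724/69 = 3908/69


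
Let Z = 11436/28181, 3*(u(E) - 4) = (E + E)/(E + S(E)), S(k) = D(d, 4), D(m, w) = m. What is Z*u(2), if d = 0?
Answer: 53368/28181 ≈ 1.8938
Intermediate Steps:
S(k) = 0
u(E) = 14/3 (u(E) = 4 + ((E + E)/(E + 0))/3 = 4 + ((2*E)/E)/3 = 4 + (1/3)*2 = 4 + 2/3 = 14/3)
Z = 11436/28181 (Z = 11436*(1/28181) = 11436/28181 ≈ 0.40581)
Z*u(2) = (11436/28181)*(14/3) = 53368/28181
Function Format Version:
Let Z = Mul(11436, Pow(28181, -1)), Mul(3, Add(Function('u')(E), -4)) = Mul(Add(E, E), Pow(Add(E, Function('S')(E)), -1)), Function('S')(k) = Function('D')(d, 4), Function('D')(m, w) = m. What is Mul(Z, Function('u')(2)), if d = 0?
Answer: Rational(53368, 28181) ≈ 1.8938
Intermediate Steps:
Function('S')(k) = 0
Function('u')(E) = Rational(14, 3) (Function('u')(E) = Add(4, Mul(Rational(1, 3), Mul(Add(E, E), Pow(Add(E, 0), -1)))) = Add(4, Mul(Rational(1, 3), Mul(Mul(2, E), Pow(E, -1)))) = Add(4, Mul(Rational(1, 3), 2)) = Add(4, Rational(2, 3)) = Rational(14, 3))
Z = Rational(11436, 28181) (Z = Mul(11436, Rational(1, 28181)) = Rational(11436, 28181) ≈ 0.40581)
Mul(Z, Function('u')(2)) = Mul(Rational(11436, 28181), Rational(14, 3)) = Rational(53368, 28181)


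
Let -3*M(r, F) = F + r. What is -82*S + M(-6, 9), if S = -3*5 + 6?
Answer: 737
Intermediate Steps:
M(r, F) = -F/3 - r/3 (M(r, F) = -(F + r)/3 = -F/3 - r/3)
S = -9 (S = -15 + 6 = -9)
-82*S + M(-6, 9) = -82*(-9) + (-1/3*9 - 1/3*(-6)) = 738 + (-3 + 2) = 738 - 1 = 737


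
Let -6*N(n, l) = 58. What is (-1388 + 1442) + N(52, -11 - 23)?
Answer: 133/3 ≈ 44.333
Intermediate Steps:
N(n, l) = -29/3 (N(n, l) = -1/6*58 = -29/3)
(-1388 + 1442) + N(52, -11 - 23) = (-1388 + 1442) - 29/3 = 54 - 29/3 = 133/3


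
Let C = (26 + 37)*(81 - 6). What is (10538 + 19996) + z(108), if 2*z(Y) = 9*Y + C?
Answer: 66765/2 ≈ 33383.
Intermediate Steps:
C = 4725 (C = 63*75 = 4725)
z(Y) = 4725/2 + 9*Y/2 (z(Y) = (9*Y + 4725)/2 = (4725 + 9*Y)/2 = 4725/2 + 9*Y/2)
(10538 + 19996) + z(108) = (10538 + 19996) + (4725/2 + (9/2)*108) = 30534 + (4725/2 + 486) = 30534 + 5697/2 = 66765/2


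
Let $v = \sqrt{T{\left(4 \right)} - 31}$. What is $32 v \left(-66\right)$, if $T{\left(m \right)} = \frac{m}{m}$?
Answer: $- 2112 i \sqrt{30} \approx - 11568.0 i$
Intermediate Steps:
$T{\left(m \right)} = 1$
$v = i \sqrt{30}$ ($v = \sqrt{1 - 31} = \sqrt{-30} = i \sqrt{30} \approx 5.4772 i$)
$32 v \left(-66\right) = 32 i \sqrt{30} \left(-66\right) = - 2112 i \sqrt{30}$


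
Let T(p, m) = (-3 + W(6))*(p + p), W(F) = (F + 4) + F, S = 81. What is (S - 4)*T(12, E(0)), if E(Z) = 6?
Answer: 24024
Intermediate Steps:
W(F) = 4 + 2*F (W(F) = (4 + F) + F = 4 + 2*F)
T(p, m) = 26*p (T(p, m) = (-3 + (4 + 2*6))*(p + p) = (-3 + (4 + 12))*(2*p) = (-3 + 16)*(2*p) = 13*(2*p) = 26*p)
(S - 4)*T(12, E(0)) = (81 - 4)*(26*12) = 77*312 = 24024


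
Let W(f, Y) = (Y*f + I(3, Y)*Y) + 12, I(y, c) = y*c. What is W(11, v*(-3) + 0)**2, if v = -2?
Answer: 34596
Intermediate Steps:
I(y, c) = c*y
W(f, Y) = 12 + 3*Y**2 + Y*f (W(f, Y) = (Y*f + (Y*3)*Y) + 12 = (Y*f + (3*Y)*Y) + 12 = (Y*f + 3*Y**2) + 12 = (3*Y**2 + Y*f) + 12 = 12 + 3*Y**2 + Y*f)
W(11, v*(-3) + 0)**2 = (12 + 3*(-2*(-3) + 0)**2 + (-2*(-3) + 0)*11)**2 = (12 + 3*(6 + 0)**2 + (6 + 0)*11)**2 = (12 + 3*6**2 + 6*11)**2 = (12 + 3*36 + 66)**2 = (12 + 108 + 66)**2 = 186**2 = 34596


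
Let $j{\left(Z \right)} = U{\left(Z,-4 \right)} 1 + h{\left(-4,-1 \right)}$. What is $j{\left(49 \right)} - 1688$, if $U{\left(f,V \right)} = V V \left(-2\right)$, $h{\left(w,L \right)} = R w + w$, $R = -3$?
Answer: $-1712$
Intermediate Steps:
$h{\left(w,L \right)} = - 2 w$ ($h{\left(w,L \right)} = - 3 w + w = - 2 w$)
$U{\left(f,V \right)} = - 2 V^{2}$ ($U{\left(f,V \right)} = V^{2} \left(-2\right) = - 2 V^{2}$)
$j{\left(Z \right)} = -24$ ($j{\left(Z \right)} = - 2 \left(-4\right)^{2} \cdot 1 - -8 = \left(-2\right) 16 \cdot 1 + 8 = \left(-32\right) 1 + 8 = -32 + 8 = -24$)
$j{\left(49 \right)} - 1688 = -24 - 1688 = -1712$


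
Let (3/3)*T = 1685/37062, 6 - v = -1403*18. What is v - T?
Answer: 936184435/37062 ≈ 25260.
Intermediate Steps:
v = 25260 (v = 6 - (-1403)*18 = 6 - 1*(-25254) = 6 + 25254 = 25260)
T = 1685/37062 ≈ 0.045464
v - T = 25260 - 1*1685/37062 = 25260 - 1685/37062 = 936184435/37062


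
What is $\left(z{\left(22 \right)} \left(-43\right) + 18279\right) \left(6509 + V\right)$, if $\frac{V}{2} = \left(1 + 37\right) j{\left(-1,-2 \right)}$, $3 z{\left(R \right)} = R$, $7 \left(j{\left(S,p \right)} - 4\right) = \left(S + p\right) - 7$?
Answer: $\frac{2529158521}{21} \approx 1.2044 \cdot 10^{8}$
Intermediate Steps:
$j{\left(S,p \right)} = 3 + \frac{S}{7} + \frac{p}{7}$ ($j{\left(S,p \right)} = 4 + \frac{\left(S + p\right) - 7}{7} = 4 + \frac{-7 + S + p}{7} = 4 + \left(-1 + \frac{S}{7} + \frac{p}{7}\right) = 3 + \frac{S}{7} + \frac{p}{7}$)
$z{\left(R \right)} = \frac{R}{3}$
$V = \frac{1368}{7}$ ($V = 2 \left(1 + 37\right) \left(3 + \frac{1}{7} \left(-1\right) + \frac{1}{7} \left(-2\right)\right) = 2 \cdot 38 \left(3 - \frac{1}{7} - \frac{2}{7}\right) = 2 \cdot 38 \cdot \frac{18}{7} = 2 \cdot \frac{684}{7} = \frac{1368}{7} \approx 195.43$)
$\left(z{\left(22 \right)} \left(-43\right) + 18279\right) \left(6509 + V\right) = \left(\frac{1}{3} \cdot 22 \left(-43\right) + 18279\right) \left(6509 + \frac{1368}{7}\right) = \left(\frac{22}{3} \left(-43\right) + 18279\right) \frac{46931}{7} = \left(- \frac{946}{3} + 18279\right) \frac{46931}{7} = \frac{53891}{3} \cdot \frac{46931}{7} = \frac{2529158521}{21}$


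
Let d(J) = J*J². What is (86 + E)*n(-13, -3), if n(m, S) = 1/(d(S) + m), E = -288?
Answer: 101/20 ≈ 5.0500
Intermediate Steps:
d(J) = J³
n(m, S) = 1/(m + S³) (n(m, S) = 1/(S³ + m) = 1/(m + S³))
(86 + E)*n(-13, -3) = (86 - 288)/(-13 + (-3)³) = -202/(-13 - 27) = -202/(-40) = -202*(-1/40) = 101/20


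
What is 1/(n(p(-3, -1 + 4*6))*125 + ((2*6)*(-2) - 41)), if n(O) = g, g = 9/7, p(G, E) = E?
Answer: 7/670 ≈ 0.010448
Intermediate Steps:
g = 9/7 (g = 9*(1/7) = 9/7 ≈ 1.2857)
n(O) = 9/7
1/(n(p(-3, -1 + 4*6))*125 + ((2*6)*(-2) - 41)) = 1/((9/7)*125 + ((2*6)*(-2) - 41)) = 1/(1125/7 + (12*(-2) - 41)) = 1/(1125/7 + (-24 - 41)) = 1/(1125/7 - 65) = 1/(670/7) = 7/670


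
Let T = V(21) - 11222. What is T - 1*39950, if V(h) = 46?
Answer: -51126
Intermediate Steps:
T = -11176 (T = 46 - 11222 = -11176)
T - 1*39950 = -11176 - 1*39950 = -11176 - 39950 = -51126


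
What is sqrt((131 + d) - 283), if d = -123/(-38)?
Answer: I*sqrt(214814)/38 ≈ 12.197*I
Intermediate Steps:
d = 123/38 (d = -123*(-1/38) = 123/38 ≈ 3.2368)
sqrt((131 + d) - 283) = sqrt((131 + 123/38) - 283) = sqrt(5101/38 - 283) = sqrt(-5653/38) = I*sqrt(214814)/38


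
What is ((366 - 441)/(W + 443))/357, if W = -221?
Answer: -25/26418 ≈ -0.00094632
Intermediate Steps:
((366 - 441)/(W + 443))/357 = ((366 - 441)/(-221 + 443))/357 = -75/222*(1/357) = -75*1/222*(1/357) = -25/74*1/357 = -25/26418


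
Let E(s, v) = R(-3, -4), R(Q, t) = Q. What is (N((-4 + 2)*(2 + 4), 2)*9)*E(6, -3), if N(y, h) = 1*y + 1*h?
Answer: 270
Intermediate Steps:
E(s, v) = -3
N(y, h) = h + y (N(y, h) = y + h = h + y)
(N((-4 + 2)*(2 + 4), 2)*9)*E(6, -3) = ((2 + (-4 + 2)*(2 + 4))*9)*(-3) = ((2 - 2*6)*9)*(-3) = ((2 - 12)*9)*(-3) = -10*9*(-3) = -90*(-3) = 270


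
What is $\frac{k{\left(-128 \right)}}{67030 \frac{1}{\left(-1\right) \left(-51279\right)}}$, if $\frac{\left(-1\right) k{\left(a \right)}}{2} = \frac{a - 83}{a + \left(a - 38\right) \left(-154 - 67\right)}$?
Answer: $\frac{3606623}{408413790} \approx 0.0088308$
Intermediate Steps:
$k{\left(a \right)} = - \frac{2 \left(-83 + a\right)}{8398 - 220 a}$ ($k{\left(a \right)} = - 2 \frac{a - 83}{a + \left(a - 38\right) \left(-154 - 67\right)} = - 2 \frac{-83 + a}{a + \left(-38 + a\right) \left(-221\right)} = - 2 \frac{-83 + a}{a - \left(-8398 + 221 a\right)} = - 2 \frac{-83 + a}{8398 - 220 a} = - \frac{2 \left(-83 + a\right)}{8398 - 220 a}$)
$\frac{k{\left(-128 \right)}}{67030 \frac{1}{\left(-1\right) \left(-51279\right)}} = \frac{\frac{1}{-4199 + 110 \left(-128\right)} \left(-83 - 128\right)}{67030 \frac{1}{\left(-1\right) \left(-51279\right)}} = \frac{\frac{1}{-4199 - 14080} \left(-211\right)}{67030 \cdot \frac{1}{51279}} = \frac{\frac{1}{-18279} \left(-211\right)}{67030 \cdot \frac{1}{51279}} = \frac{\left(- \frac{1}{18279}\right) \left(-211\right)}{\frac{67030}{51279}} = \frac{211}{18279} \cdot \frac{51279}{67030} = \frac{3606623}{408413790}$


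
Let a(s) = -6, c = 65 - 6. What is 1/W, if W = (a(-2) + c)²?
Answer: 1/2809 ≈ 0.00035600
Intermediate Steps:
c = 59
W = 2809 (W = (-6 + 59)² = 53² = 2809)
1/W = 1/2809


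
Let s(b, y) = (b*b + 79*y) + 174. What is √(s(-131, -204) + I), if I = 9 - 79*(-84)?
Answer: 2*√1966 ≈ 88.679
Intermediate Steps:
I = 6645 (I = 9 + 6636 = 6645)
s(b, y) = 174 + b² + 79*y (s(b, y) = (b² + 79*y) + 174 = 174 + b² + 79*y)
√(s(-131, -204) + I) = √((174 + (-131)² + 79*(-204)) + 6645) = √((174 + 17161 - 16116) + 6645) = √(1219 + 6645) = √7864 = 2*√1966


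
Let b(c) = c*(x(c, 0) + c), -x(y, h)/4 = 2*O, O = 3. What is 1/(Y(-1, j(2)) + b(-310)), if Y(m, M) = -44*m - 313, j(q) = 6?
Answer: 1/103271 ≈ 9.6833e-6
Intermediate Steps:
x(y, h) = -24 (x(y, h) = -8*3 = -4*6 = -24)
Y(m, M) = -313 - 44*m
b(c) = c*(-24 + c)
1/(Y(-1, j(2)) + b(-310)) = 1/((-313 - 44*(-1)) - 310*(-24 - 310)) = 1/((-313 + 44) - 310*(-334)) = 1/(-269 + 103540) = 1/103271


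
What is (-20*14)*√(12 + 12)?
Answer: -560*√6 ≈ -1371.7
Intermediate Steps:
(-20*14)*√(12 + 12) = -560*√6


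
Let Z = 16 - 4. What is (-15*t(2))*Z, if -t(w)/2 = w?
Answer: 720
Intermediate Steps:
t(w) = -2*w
Z = 12
(-15*t(2))*Z = -(-30)*2*12 = -15*(-4)*12 = 60*12 = 720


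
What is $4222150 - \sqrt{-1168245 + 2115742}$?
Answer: $4222150 - \sqrt{947497} \approx 4.2212 \cdot 10^{6}$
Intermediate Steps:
$4222150 - \sqrt{-1168245 + 2115742} = 4222150 - \sqrt{947497}$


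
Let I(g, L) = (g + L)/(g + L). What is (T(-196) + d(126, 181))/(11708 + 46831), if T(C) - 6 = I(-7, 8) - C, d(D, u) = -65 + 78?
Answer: 72/19513 ≈ 0.0036898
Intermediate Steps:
d(D, u) = 13
I(g, L) = 1 (I(g, L) = (L + g)/(L + g) = 1)
T(C) = 7 - C (T(C) = 6 + (1 - C) = 7 - C)
(T(-196) + d(126, 181))/(11708 + 46831) = ((7 - 1*(-196)) + 13)/(11708 + 46831) = ((7 + 196) + 13)/58539 = (203 + 13)*(1/58539) = 216*(1/58539) = 72/19513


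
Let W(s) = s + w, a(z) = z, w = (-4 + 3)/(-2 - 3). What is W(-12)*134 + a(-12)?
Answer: -7966/5 ≈ -1593.2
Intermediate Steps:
w = 1/5 (w = -1/(-5) = -1*(-1/5) = 1/5 ≈ 0.20000)
W(s) = 1/5 + s (W(s) = s + 1/5 = 1/5 + s)
W(-12)*134 + a(-12) = (1/5 - 12)*134 - 12 = -59/5*134 - 12 = -7906/5 - 12 = -7966/5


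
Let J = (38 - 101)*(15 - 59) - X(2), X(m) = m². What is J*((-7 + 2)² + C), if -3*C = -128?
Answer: 561904/3 ≈ 1.8730e+5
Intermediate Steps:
C = 128/3 (C = -⅓*(-128) = 128/3 ≈ 42.667)
J = 2768 (J = (38 - 101)*(15 - 59) - 1*2² = -63*(-44) - 1*4 = 2772 - 4 = 2768)
J*((-7 + 2)² + C) = 2768*((-7 + 2)² + 128/3) = 2768*((-5)² + 128/3) = 2768*(25 + 128/3) = 2768*(203/3) = 561904/3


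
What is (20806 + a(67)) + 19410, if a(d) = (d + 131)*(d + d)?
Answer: 66748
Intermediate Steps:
a(d) = 2*d*(131 + d) (a(d) = (131 + d)*(2*d) = 2*d*(131 + d))
(20806 + a(67)) + 19410 = (20806 + 2*67*(131 + 67)) + 19410 = (20806 + 2*67*198) + 19410 = (20806 + 26532) + 19410 = 47338 + 19410 = 66748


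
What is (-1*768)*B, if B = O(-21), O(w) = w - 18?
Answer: 29952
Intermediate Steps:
O(w) = -18 + w
B = -39 (B = -18 - 21 = -39)
(-1*768)*B = -1*768*(-39) = -768*(-39) = 29952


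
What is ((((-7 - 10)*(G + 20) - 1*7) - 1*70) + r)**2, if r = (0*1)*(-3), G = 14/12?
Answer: 6869641/36 ≈ 1.9082e+5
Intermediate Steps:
G = 7/6 (G = 14*(1/12) = 7/6 ≈ 1.1667)
r = 0 (r = 0*(-3) = 0)
((((-7 - 10)*(G + 20) - 1*7) - 1*70) + r)**2 = ((((-7 - 10)*(7/6 + 20) - 1*7) - 1*70) + 0)**2 = (((-17*127/6 - 7) - 70) + 0)**2 = (((-2159/6 - 7) - 70) + 0)**2 = ((-2201/6 - 70) + 0)**2 = (-2621/6 + 0)**2 = (-2621/6)**2 = 6869641/36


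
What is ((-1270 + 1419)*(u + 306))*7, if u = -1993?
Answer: -1759541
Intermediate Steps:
((-1270 + 1419)*(u + 306))*7 = ((-1270 + 1419)*(-1993 + 306))*7 = (149*(-1687))*7 = -251363*7 = -1759541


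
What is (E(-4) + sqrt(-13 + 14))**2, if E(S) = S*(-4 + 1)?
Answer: 169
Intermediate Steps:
E(S) = -3*S (E(S) = S*(-3) = -3*S)
(E(-4) + sqrt(-13 + 14))**2 = (-3*(-4) + sqrt(-13 + 14))**2 = (12 + sqrt(1))**2 = (12 + 1)**2 = 13**2 = 169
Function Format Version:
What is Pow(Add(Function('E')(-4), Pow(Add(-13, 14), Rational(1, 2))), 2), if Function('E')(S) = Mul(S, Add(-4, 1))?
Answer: 169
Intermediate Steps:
Function('E')(S) = Mul(-3, S) (Function('E')(S) = Mul(S, -3) = Mul(-3, S))
Pow(Add(Function('E')(-4), Pow(Add(-13, 14), Rational(1, 2))), 2) = Pow(Add(Mul(-3, -4), Pow(Add(-13, 14), Rational(1, 2))), 2) = Pow(Add(12, Pow(1, Rational(1, 2))), 2) = Pow(Add(12, 1), 2) = Pow(13, 2) = 169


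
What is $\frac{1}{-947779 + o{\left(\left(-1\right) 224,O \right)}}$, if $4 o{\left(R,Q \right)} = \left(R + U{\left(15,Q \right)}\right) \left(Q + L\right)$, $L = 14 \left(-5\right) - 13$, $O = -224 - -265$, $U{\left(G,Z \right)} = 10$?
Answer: $- \frac{1}{945532} \approx -1.0576 \cdot 10^{-6}$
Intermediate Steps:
$O = 41$ ($O = -224 + 265 = 41$)
$L = -83$ ($L = -70 - 13 = -83$)
$o{\left(R,Q \right)} = \frac{\left(-83 + Q\right) \left(10 + R\right)}{4}$ ($o{\left(R,Q \right)} = \frac{\left(R + 10\right) \left(Q - 83\right)}{4} = \frac{\left(10 + R\right) \left(-83 + Q\right)}{4} = \frac{\left(-83 + Q\right) \left(10 + R\right)}{4}$)
$\frac{1}{-947779 + o{\left(\left(-1\right) 224,O \right)}} = \frac{1}{-947779 + \left(- \frac{415}{2} - \frac{83 \left(\left(-1\right) 224\right)}{4} + \frac{5}{2} \cdot 41 + \frac{1}{4} \cdot 41 \left(\left(-1\right) 224\right)\right)} = \frac{1}{-947779 + \left(- \frac{415}{2} - -4648 + \frac{205}{2} + \frac{1}{4} \cdot 41 \left(-224\right)\right)} = \frac{1}{-947779 + \left(- \frac{415}{2} + 4648 + \frac{205}{2} - 2296\right)} = \frac{1}{-947779 + 2247} = \frac{1}{-945532} = - \frac{1}{945532}$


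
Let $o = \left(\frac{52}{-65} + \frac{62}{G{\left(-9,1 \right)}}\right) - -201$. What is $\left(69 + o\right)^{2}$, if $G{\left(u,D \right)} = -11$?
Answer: $\frac{210134016}{3025} \approx 69466.0$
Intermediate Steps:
$o = \frac{10701}{55}$ ($o = \left(\frac{52}{-65} + \frac{62}{-11}\right) - -201 = \left(52 \left(- \frac{1}{65}\right) + 62 \left(- \frac{1}{11}\right)\right) + 201 = \left(- \frac{4}{5} - \frac{62}{11}\right) + 201 = - \frac{354}{55} + 201 = \frac{10701}{55} \approx 194.56$)
$\left(69 + o\right)^{2} = \left(69 + \frac{10701}{55}\right)^{2} = \left(\frac{14496}{55}\right)^{2} = \frac{210134016}{3025}$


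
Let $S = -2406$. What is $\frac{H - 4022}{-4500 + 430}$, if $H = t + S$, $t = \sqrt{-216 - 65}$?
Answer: $\frac{3214}{2035} - \frac{i \sqrt{281}}{4070} \approx 1.5794 - 0.0041187 i$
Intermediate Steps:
$t = i \sqrt{281}$ ($t = \sqrt{-281} = i \sqrt{281} \approx 16.763 i$)
$H = -2406 + i \sqrt{281}$ ($H = i \sqrt{281} - 2406 = -2406 + i \sqrt{281} \approx -2406.0 + 16.763 i$)
$\frac{H - 4022}{-4500 + 430} = \frac{\left(-2406 + i \sqrt{281}\right) - 4022}{-4500 + 430} = \frac{-6428 + i \sqrt{281}}{-4070} = \left(-6428 + i \sqrt{281}\right) \left(- \frac{1}{4070}\right) = \frac{3214}{2035} - \frac{i \sqrt{281}}{4070}$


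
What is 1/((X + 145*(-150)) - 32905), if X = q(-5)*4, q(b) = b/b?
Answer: -1/54651 ≈ -1.8298e-5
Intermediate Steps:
q(b) = 1
X = 4 (X = 1*4 = 4)
1/((X + 145*(-150)) - 32905) = 1/((4 + 145*(-150)) - 32905) = 1/((4 - 21750) - 32905) = 1/(-21746 - 32905) = 1/(-54651) = -1/54651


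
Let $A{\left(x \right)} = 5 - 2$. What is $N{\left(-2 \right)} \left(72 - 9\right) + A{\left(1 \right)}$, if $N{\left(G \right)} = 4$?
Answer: $255$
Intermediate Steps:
$A{\left(x \right)} = 3$
$N{\left(-2 \right)} \left(72 - 9\right) + A{\left(1 \right)} = 4 \left(72 - 9\right) + 3 = 4 \cdot 63 + 3 = 252 + 3 = 255$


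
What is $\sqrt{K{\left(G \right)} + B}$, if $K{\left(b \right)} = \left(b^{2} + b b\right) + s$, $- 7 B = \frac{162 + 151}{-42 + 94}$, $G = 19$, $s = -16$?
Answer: $\frac{57 \sqrt{7189}}{182} \approx 26.554$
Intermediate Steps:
$B = - \frac{313}{364}$ ($B = - \frac{\left(162 + 151\right) \frac{1}{-42 + 94}}{7} = - \frac{313 \cdot \frac{1}{52}}{7} = \left(- \frac{1}{7}\right) \frac{313}{52} = - \frac{313}{364} \approx -0.85989$)
$K{\left(b \right)} = -16 + 2 b^{2}$ ($K{\left(b \right)} = \left(b^{2} + b b\right) - 16 = \left(b^{2} + b^{2}\right) - 16 = 2 b^{2} - 16 = -16 + 2 b^{2}$)
$\sqrt{K{\left(G \right)} + B} = \sqrt{\left(-16 + 2 \cdot 19^{2}\right) - \frac{313}{364}} = \sqrt{\left(-16 + 2 \cdot 361\right) - \frac{313}{364}} = \sqrt{\left(-16 + 722\right) - \frac{313}{364}} = \sqrt{706 - \frac{313}{364}} = \sqrt{\frac{256671}{364}} = \frac{57 \sqrt{7189}}{182}$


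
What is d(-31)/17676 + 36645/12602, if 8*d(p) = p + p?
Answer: 1295278709/445505904 ≈ 2.9074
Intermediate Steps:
d(p) = p/4 (d(p) = (p + p)/8 = (2*p)/8 = p/4)
d(-31)/17676 + 36645/12602 = ((¼)*(-31))/17676 + 36645/12602 = -31/4*1/17676 + 36645*(1/12602) = -31/70704 + 36645/12602 = 1295278709/445505904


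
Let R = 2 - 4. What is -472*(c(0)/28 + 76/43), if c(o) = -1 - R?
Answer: -256178/301 ≈ -851.09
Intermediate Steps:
R = -2
c(o) = 1 (c(o) = -1 - 1*(-2) = -1 + 2 = 1)
-472*(c(0)/28 + 76/43) = -472*(1/28 + 76/43) = -472*2171/1204 = -256178/301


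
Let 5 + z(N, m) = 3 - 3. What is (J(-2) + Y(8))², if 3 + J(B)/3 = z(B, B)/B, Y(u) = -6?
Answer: 225/4 ≈ 56.250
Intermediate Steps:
z(N, m) = -5 (z(N, m) = -5 + (3 - 3) = -5 + 0 = -5)
J(B) = -9 - 15/B (J(B) = -9 + 3*(-5/B) = -9 - 15/B)
(J(-2) + Y(8))² = ((-9 - 15/(-2)) - 6)² = ((-9 - 15*(-½)) - 6)² = ((-9 + 15/2) - 6)² = (-3/2 - 6)² = (-15/2)² = 225/4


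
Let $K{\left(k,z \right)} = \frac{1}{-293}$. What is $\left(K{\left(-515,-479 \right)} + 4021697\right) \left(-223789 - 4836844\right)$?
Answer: $- \frac{5963233433320260}{293} \approx -2.0352 \cdot 10^{13}$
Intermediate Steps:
$K{\left(k,z \right)} = - \frac{1}{293}$
$\left(K{\left(-515,-479 \right)} + 4021697\right) \left(-223789 - 4836844\right) = \left(- \frac{1}{293} + 4021697\right) \left(-223789 - 4836844\right) = \frac{1178357220}{293} \left(-5060633\right) = - \frac{5963233433320260}{293}$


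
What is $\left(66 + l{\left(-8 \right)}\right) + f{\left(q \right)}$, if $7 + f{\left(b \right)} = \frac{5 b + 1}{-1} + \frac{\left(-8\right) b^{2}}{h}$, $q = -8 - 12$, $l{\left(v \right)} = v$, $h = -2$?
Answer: $1750$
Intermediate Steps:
$q = -20$ ($q = -8 - 12 = -20$)
$f{\left(b \right)} = -8 - 5 b + 4 b^{2}$ ($f{\left(b \right)} = -7 + \left(\frac{5 b + 1}{-1} + \frac{\left(-8\right) b^{2}}{-2}\right) = -7 + \left(\left(1 + 5 b\right) \left(-1\right) + - 8 b^{2} \left(- \frac{1}{2}\right)\right) = -7 - \left(1 - 4 b^{2} + 5 b\right) = -8 - 5 b + 4 b^{2}$)
$\left(66 + l{\left(-8 \right)}\right) + f{\left(q \right)} = \left(66 - 8\right) - \left(-92 - 1600\right) = 58 + \left(-8 + 100 + 4 \cdot 400\right) = 58 + \left(-8 + 100 + 1600\right) = 58 + 1692 = 1750$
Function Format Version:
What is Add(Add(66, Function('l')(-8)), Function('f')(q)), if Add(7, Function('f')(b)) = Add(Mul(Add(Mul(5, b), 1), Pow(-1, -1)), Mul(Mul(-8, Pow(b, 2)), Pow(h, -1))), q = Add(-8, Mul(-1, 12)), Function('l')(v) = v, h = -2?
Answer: 1750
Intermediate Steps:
q = -20 (q = Add(-8, -12) = -20)
Function('f')(b) = Add(-8, Mul(-5, b), Mul(4, Pow(b, 2))) (Function('f')(b) = Add(-7, Add(Mul(Add(Mul(5, b), 1), Pow(-1, -1)), Mul(Mul(-8, Pow(b, 2)), Pow(-2, -1)))) = Add(-7, Add(Mul(Add(1, Mul(5, b)), -1), Mul(Mul(-8, Pow(b, 2)), Rational(-1, 2)))) = Add(-7, Add(Add(-1, Mul(-5, b)), Mul(4, Pow(b, 2)))) = Add(-7, Add(-1, Mul(-5, b), Mul(4, Pow(b, 2)))) = Add(-8, Mul(-5, b), Mul(4, Pow(b, 2))))
Add(Add(66, Function('l')(-8)), Function('f')(q)) = Add(Add(66, -8), Add(-8, Mul(-5, -20), Mul(4, Pow(-20, 2)))) = Add(58, Add(-8, 100, Mul(4, 400))) = Add(58, Add(-8, 100, 1600)) = Add(58, 1692) = 1750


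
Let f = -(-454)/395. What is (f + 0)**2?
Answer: 206116/156025 ≈ 1.3210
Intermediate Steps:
f = 454/395 (f = -(-454)/395 = -1*(-454/395) = 454/395 ≈ 1.1494)
(f + 0)**2 = (454/395 + 0)**2 = (454/395)**2 = 206116/156025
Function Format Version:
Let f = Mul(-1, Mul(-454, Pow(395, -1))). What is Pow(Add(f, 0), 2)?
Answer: Rational(206116, 156025) ≈ 1.3210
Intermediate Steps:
f = Rational(454, 395) (f = Mul(-1, Mul(-454, Rational(1, 395))) = Mul(-1, Rational(-454, 395)) = Rational(454, 395) ≈ 1.1494)
Pow(Add(f, 0), 2) = Pow(Add(Rational(454, 395), 0), 2) = Pow(Rational(454, 395), 2) = Rational(206116, 156025)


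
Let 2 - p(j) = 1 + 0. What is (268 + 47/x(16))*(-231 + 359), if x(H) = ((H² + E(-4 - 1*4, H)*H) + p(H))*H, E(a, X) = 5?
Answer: 11560824/337 ≈ 34305.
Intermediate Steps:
p(j) = 1 (p(j) = 2 - (1 + 0) = 2 - 1*1 = 2 - 1 = 1)
x(H) = H*(1 + H² + 5*H) (x(H) = ((H² + 5*H) + 1)*H = (1 + H² + 5*H)*H = H*(1 + H² + 5*H))
(268 + 47/x(16))*(-231 + 359) = (268 + 47/((16*(1 + 16² + 5*16))))*(-231 + 359) = (268 + 47/((16*(1 + 256 + 80))))*128 = (268 + 47/((16*337)))*128 = (268 + 47/5392)*128 = (1445103/5392)*128 = 11560824/337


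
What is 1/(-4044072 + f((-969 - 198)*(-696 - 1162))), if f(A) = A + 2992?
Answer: -1/1872794 ≈ -5.3396e-7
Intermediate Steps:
f(A) = 2992 + A
1/(-4044072 + f((-969 - 198)*(-696 - 1162))) = 1/(-4044072 + (2992 + (-969 - 198)*(-696 - 1162))) = 1/(-4044072 + (2992 - 1167*(-1858))) = 1/(-4044072 + (2992 + 2168286)) = 1/(-4044072 + 2171278) = 1/(-1872794) = -1/1872794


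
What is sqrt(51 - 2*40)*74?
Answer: 74*I*sqrt(29) ≈ 398.5*I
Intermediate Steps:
sqrt(51 - 2*40)*74 = sqrt(51 - 80)*74 = sqrt(-29)*74 = (I*sqrt(29))*74 = 74*I*sqrt(29)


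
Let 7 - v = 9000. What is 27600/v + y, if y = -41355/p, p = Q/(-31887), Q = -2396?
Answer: -515609447235/936836 ≈ -5.5037e+5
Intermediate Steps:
v = -8993 (v = 7 - 1*9000 = 7 - 9000 = -8993)
p = 2396/31887 (p = -2396/(-31887) = -2396*(-1/31887) = 2396/31887 ≈ 0.075140)
y = -1318686885/2396 (y = -41355/2396/31887 = -41355*31887/2396 = -1318686885/2396 ≈ -5.5037e+5)
27600/v + y = 27600/(-8993) - 1318686885/2396 = 27600*(-1/8993) - 1318686885/2396 = -1200/391 - 1318686885/2396 = -515609447235/936836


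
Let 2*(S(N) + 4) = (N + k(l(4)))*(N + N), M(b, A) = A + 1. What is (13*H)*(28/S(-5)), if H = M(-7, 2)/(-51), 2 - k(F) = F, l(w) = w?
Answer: -364/527 ≈ -0.69070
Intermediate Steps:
k(F) = 2 - F
M(b, A) = 1 + A
S(N) = -4 + N*(-2 + N) (S(N) = -4 + ((N + (2 - 1*4))*(N + N))/2 = -4 + ((N + (2 - 4))*(2*N))/2 = -4 + ((N - 2)*(2*N))/2 = -4 + ((-2 + N)*(2*N))/2 = -4 + (2*N*(-2 + N))/2 = -4 + N*(-2 + N))
H = -1/17 (H = (1 + 2)/(-51) = 3*(-1/51) = -1/17 ≈ -0.058824)
(13*H)*(28/S(-5)) = (13*(-1/17))*(28/(-4 + (-5)² - 2*(-5))) = -364/(17*(-4 + 25 + 10)) = -364/(17*31) = -13/17*28/31 = -364/527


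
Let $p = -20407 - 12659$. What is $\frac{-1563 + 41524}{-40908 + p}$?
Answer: $- \frac{39961}{73974} \approx -0.5402$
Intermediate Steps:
$p = -33066$ ($p = -20407 - 12659 = -33066$)
$\frac{-1563 + 41524}{-40908 + p} = \frac{-1563 + 41524}{-40908 - 33066} = \frac{39961}{-73974} = 39961 \left(- \frac{1}{73974}\right) = - \frac{39961}{73974}$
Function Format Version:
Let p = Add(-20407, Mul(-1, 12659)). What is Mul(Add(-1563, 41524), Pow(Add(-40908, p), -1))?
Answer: Rational(-39961, 73974) ≈ -0.54020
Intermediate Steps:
p = -33066 (p = Add(-20407, -12659) = -33066)
Mul(Add(-1563, 41524), Pow(Add(-40908, p), -1)) = Mul(Add(-1563, 41524), Pow(Add(-40908, -33066), -1)) = Mul(39961, Pow(-73974, -1)) = Mul(39961, Rational(-1, 73974)) = Rational(-39961, 73974)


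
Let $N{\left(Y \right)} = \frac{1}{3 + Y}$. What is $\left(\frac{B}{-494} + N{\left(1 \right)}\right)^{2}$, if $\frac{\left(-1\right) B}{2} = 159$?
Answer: $\frac{779689}{976144} \approx 0.79874$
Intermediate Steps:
$B = -318$ ($B = \left(-2\right) 159 = -318$)
$\left(\frac{B}{-494} + N{\left(1 \right)}\right)^{2} = \left(- \frac{318}{-494} + \frac{1}{3 + 1}\right)^{2} = \left(\left(-318\right) \left(- \frac{1}{494}\right) + \frac{1}{4}\right)^{2} = \left(\frac{159}{247} + \frac{1}{4}\right)^{2} = \left(\frac{883}{988}\right)^{2} = \frac{779689}{976144}$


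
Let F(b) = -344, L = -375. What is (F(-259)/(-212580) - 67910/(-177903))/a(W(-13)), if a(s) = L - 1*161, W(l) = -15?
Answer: -50338564/70384653405 ≈ -0.00071519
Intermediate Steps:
a(s) = -536 (a(s) = -375 - 1*161 = -375 - 161 = -536)
(F(-259)/(-212580) - 67910/(-177903))/a(W(-13)) = (-344/(-212580) - 67910/(-177903))/(-536) = (-344*(-1/212580) - 67910*(-1/177903))*(-1/536) = (86/53145 + 67910/177903)*(-1/536) = (402708512/1050517215)*(-1/536) = -50338564/70384653405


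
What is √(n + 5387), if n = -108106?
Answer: I*√102719 ≈ 320.5*I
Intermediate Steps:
√(n + 5387) = √(-108106 + 5387) = √(-102719) = I*√102719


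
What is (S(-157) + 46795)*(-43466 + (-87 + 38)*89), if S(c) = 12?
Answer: -2238638389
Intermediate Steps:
(S(-157) + 46795)*(-43466 + (-87 + 38)*89) = (12 + 46795)*(-43466 + (-87 + 38)*89) = 46807*(-43466 - 49*89) = 46807*(-43466 - 4361) = 46807*(-47827) = -2238638389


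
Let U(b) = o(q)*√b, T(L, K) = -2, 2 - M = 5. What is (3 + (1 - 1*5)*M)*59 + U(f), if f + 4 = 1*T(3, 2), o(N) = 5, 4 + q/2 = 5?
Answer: 885 + 5*I*√6 ≈ 885.0 + 12.247*I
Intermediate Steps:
q = 2 (q = -8 + 2*5 = -8 + 10 = 2)
M = -3 (M = 2 - 1*5 = 2 - 5 = -3)
f = -6 (f = -4 + 1*(-2) = -4 - 2 = -6)
U(b) = 5*√b
(3 + (1 - 1*5)*M)*59 + U(f) = (3 + (1 - 1*5)*(-3))*59 + 5*√(-6) = (3 + (1 - 5)*(-3))*59 + 5*(I*√6) = (3 - 4*(-3))*59 + 5*I*√6 = (3 + 12)*59 + 5*I*√6 = 15*59 + 5*I*√6 = 885 + 5*I*√6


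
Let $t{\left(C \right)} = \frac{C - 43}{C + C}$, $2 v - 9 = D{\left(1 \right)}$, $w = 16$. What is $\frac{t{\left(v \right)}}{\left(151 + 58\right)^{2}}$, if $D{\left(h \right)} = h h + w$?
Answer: $- \frac{15}{567853} \approx -2.6415 \cdot 10^{-5}$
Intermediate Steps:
$D{\left(h \right)} = 16 + h^{2}$ ($D{\left(h \right)} = h h + 16 = h^{2} + 16 = 16 + h^{2}$)
$v = 13$ ($v = \frac{9}{2} + \frac{16 + 1^{2}}{2} = \frac{9}{2} + \frac{16 + 1}{2} = \frac{9}{2} + \frac{1}{2} \cdot 17 = \frac{9}{2} + \frac{17}{2} = 13$)
$t{\left(C \right)} = \frac{-43 + C}{2 C}$
$\frac{t{\left(v \right)}}{\left(151 + 58\right)^{2}} = \frac{\frac{1}{2} \cdot \frac{1}{13} \left(-43 + 13\right)}{\left(151 + 58\right)^{2}} = \frac{\frac{1}{2} \cdot \frac{1}{13} \left(-30\right)}{209^{2}} = - \frac{15}{13 \cdot 43681} = \left(- \frac{15}{13}\right) \frac{1}{43681} = - \frac{15}{567853}$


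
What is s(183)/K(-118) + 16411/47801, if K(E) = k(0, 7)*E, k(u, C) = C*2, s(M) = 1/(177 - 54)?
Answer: 3334601755/9712971996 ≈ 0.34331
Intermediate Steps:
s(M) = 1/123
k(u, C) = 2*C
K(E) = 14*E (K(E) = (2*7)*E = 14*E)
s(183)/K(-118) + 16411/47801 = 1/(123*((14*(-118)))) + 16411/47801 = (1/123)/(-1652) + 16411*(1/47801) = (1/123)*(-1/1652) + 16411/47801 = -1/203196 + 16411/47801 = 3334601755/9712971996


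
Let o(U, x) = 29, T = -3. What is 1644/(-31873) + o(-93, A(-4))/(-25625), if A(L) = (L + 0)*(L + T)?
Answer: -43051817/816745625 ≈ -0.052711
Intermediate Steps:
A(L) = L*(-3 + L) (A(L) = (L + 0)*(L - 3) = L*(-3 + L))
1644/(-31873) + o(-93, A(-4))/(-25625) = 1644/(-31873) + 29/(-25625) = 1644*(-1/31873) + 29*(-1/25625) = -1644/31873 - 29/25625 = -43051817/816745625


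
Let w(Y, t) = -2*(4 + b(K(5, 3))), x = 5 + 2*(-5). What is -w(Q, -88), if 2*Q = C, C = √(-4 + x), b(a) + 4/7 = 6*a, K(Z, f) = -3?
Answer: -204/7 ≈ -29.143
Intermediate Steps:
x = -5 (x = 5 - 10 = -5)
b(a) = -4/7 + 6*a
C = 3*I (C = √(-4 - 5) = √(-9) = 3*I ≈ 3.0*I)
Q = 3*I/2 (Q = (3*I)/2 = 3*I/2 ≈ 1.5*I)
w(Y, t) = 204/7 (w(Y, t) = -2*(4 + (-4/7 + 6*(-3))) = -2*(4 + (-4/7 - 18)) = -2*(4 - 130/7) = -2*(-102/7) = 204/7)
-w(Q, -88) = -1*204/7 = -204/7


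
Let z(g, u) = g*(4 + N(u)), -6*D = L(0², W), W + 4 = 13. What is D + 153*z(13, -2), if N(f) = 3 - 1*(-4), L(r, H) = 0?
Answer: 21879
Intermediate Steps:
W = 9 (W = -4 + 13 = 9)
D = 0 (D = -⅙*0 = 0)
N(f) = 7 (N(f) = 3 + 4 = 7)
z(g, u) = 11*g (z(g, u) = g*(4 + 7) = g*11 = 11*g)
D + 153*z(13, -2) = 0 + 153*(11*13) = 0 + 153*143 = 0 + 21879 = 21879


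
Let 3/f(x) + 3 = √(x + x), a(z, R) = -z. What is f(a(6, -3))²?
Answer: 3*I/(-I + 4*√3) ≈ -0.061224 + 0.42418*I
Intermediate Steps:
f(x) = 3/(-3 + √2*√x) (f(x) = 3/(-3 + √(x + x)) = 3/(-3 + √(2*x)) = 3/(-3 + √2*√x))
f(a(6, -3))² = (3/(-3 + √2*√(-1*6)))² = (3/(-3 + √2*√(-6)))² = (3/(-3 + √2*(I*√6)))² = (3/(-3 + 2*I*√3))² = 9/(-3 + 2*I*√3)²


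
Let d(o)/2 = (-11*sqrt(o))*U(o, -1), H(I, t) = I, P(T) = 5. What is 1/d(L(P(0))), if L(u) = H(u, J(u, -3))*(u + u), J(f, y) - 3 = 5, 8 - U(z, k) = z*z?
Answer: sqrt(2)/548240 ≈ 2.5796e-6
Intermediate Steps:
U(z, k) = 8 - z**2 (U(z, k) = 8 - z*z = 8 - z**2)
J(f, y) = 8 (J(f, y) = 3 + 5 = 8)
L(u) = 2*u**2 (L(u) = u*(u + u) = u*(2*u) = 2*u**2)
d(o) = -22*sqrt(o)*(8 - o**2) (d(o) = 2*((-11*sqrt(o))*(8 - o**2)) = 2*(-11*sqrt(o)*(8 - o**2)) = -22*sqrt(o)*(8 - o**2))
1/d(L(P(0))) = 1/(22*sqrt(2*5**2)*(-8 + (2*5**2)**2)) = 1/(22*sqrt(2*25)*(-8 + (2*25)**2)) = 1/(22*sqrt(50)*(-8 + 50**2)) = 1/(22*(5*sqrt(2))*(-8 + 2500)) = 1/(22*(5*sqrt(2))*2492) = 1/(274120*sqrt(2)) = sqrt(2)/548240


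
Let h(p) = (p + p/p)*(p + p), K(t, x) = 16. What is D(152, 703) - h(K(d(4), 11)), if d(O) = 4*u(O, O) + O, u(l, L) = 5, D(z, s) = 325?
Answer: -219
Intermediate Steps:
d(O) = 20 + O (d(O) = 4*5 + O = 20 + O)
h(p) = 2*p*(1 + p) (h(p) = (p + 1)*(2*p) = (1 + p)*(2*p) = 2*p*(1 + p))
D(152, 703) - h(K(d(4), 11)) = 325 - 2*16*(1 + 16) = 325 - 2*16*17 = 325 - 1*544 = 325 - 544 = -219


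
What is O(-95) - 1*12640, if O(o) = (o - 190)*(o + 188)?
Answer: -39145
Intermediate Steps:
O(o) = (-190 + o)*(188 + o)
O(-95) - 1*12640 = (-35720 + (-95)² - 2*(-95)) - 1*12640 = (-35720 + 9025 + 190) - 12640 = -26505 - 12640 = -39145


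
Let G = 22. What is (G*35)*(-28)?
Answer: -21560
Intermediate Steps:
(G*35)*(-28) = (22*35)*(-28) = 770*(-28) = -21560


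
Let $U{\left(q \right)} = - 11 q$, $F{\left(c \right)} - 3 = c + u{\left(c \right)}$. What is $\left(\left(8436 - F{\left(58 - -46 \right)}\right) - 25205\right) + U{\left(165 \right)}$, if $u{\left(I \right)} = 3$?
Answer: $-18694$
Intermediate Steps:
$F{\left(c \right)} = 6 + c$ ($F{\left(c \right)} = 3 + \left(c + 3\right) = 3 + \left(3 + c\right) = 6 + c$)
$\left(\left(8436 - F{\left(58 - -46 \right)}\right) - 25205\right) + U{\left(165 \right)} = \left(\left(8436 - \left(6 + \left(58 - -46\right)\right)\right) - 25205\right) - 1815 = \left(\left(8436 - \left(6 + \left(58 + 46\right)\right)\right) - 25205\right) - 1815 = \left(\left(8436 - \left(6 + 104\right)\right) - 25205\right) - 1815 = \left(\left(8436 - 110\right) - 25205\right) - 1815 = \left(8326 - 25205\right) - 1815 = -16879 - 1815 = -18694$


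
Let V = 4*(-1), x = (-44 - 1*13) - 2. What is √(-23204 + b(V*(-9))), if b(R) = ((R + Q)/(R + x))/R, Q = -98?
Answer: 5*I*√17675822/138 ≈ 152.33*I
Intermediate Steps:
x = -59 (x = (-44 - 13) - 2 = -57 - 2 = -59)
V = -4
b(R) = (-98 + R)/(R*(-59 + R)) (b(R) = ((R - 98)/(R - 59))/R = ((-98 + R)/(-59 + R))/R = (-98 + R)/(R*(-59 + R)))
√(-23204 + b(V*(-9))) = √(-23204 + (-98 - 4*(-9))/(((-4*(-9)))*(-59 - 4*(-9)))) = √(-23204 + (-98 + 36)/(36*(-59 + 36))) = √(-23204 + (1/36)*(-62)/(-23)) = √(-23204 + (1/36)*(-1/23)*(-62)) = √(-23204 + 31/414) = √(-9606425/414) = 5*I*√17675822/138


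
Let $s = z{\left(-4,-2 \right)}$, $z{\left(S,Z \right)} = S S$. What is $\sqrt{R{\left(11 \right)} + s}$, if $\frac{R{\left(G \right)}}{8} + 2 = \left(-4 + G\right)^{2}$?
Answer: $14 \sqrt{2} \approx 19.799$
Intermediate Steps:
$R{\left(G \right)} = -16 + 8 \left(-4 + G\right)^{2}$
$z{\left(S,Z \right)} = S^{2}$
$s = 16$ ($s = \left(-4\right)^{2} = 16$)
$\sqrt{R{\left(11 \right)} + s} = \sqrt{\left(-16 + 8 \left(-4 + 11\right)^{2}\right) + 16} = \sqrt{\left(-16 + 8 \cdot 7^{2}\right) + 16} = \sqrt{\left(-16 + 8 \cdot 49\right) + 16} = \sqrt{\left(-16 + 392\right) + 16} = \sqrt{376 + 16} = \sqrt{392} = 14 \sqrt{2}$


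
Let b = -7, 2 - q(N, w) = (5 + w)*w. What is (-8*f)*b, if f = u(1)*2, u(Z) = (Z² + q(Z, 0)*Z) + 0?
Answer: 336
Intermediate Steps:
q(N, w) = 2 - w*(5 + w) (q(N, w) = 2 - (5 + w)*w = 2 - w*(5 + w))
u(Z) = Z² + 2*Z (u(Z) = (Z² + (2 - 1*0² - 5*0)*Z) + 0 = (Z² + (2 - 1*0 + 0)*Z) + 0 = (Z² + (2 + 0 + 0)*Z) + 0 = (Z² + 2*Z) + 0 = Z² + 2*Z)
f = 6 (f = (1*(2 + 1))*2 = (1*3)*2 = 3*2 = 6)
(-8*f)*b = -8*6*(-7) = -48*(-7) = 336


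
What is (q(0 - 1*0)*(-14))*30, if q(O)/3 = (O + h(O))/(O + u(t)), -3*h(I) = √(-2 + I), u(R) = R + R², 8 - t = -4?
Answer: 35*I*√2/13 ≈ 3.8075*I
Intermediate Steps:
t = 12 (t = 8 - 1*(-4) = 8 + 4 = 12)
h(I) = -√(-2 + I)/3
q(O) = 3*(O - √(-2 + O)/3)/(156 + O) (q(O) = 3*((O - √(-2 + O)/3)/(O + 12*(1 + 12))) = 3*((O - √(-2 + O)/3)/(O + 12*13)) = 3*((O - √(-2 + O)/3)/(O + 156)) = 3*((O - √(-2 + O)/3)/(156 + O)) = 3*(O - √(-2 + O)/3)/(156 + O))
(q(0 - 1*0)*(-14))*30 = (((-√(-2 + (0 - 1*0)) + 3*(0 - 1*0))/(156 + (0 - 1*0)))*(-14))*30 = (((-√(-2 + (0 + 0)) + 3*(0 + 0))/(156 + (0 + 0)))*(-14))*30 = (((-√(-2 + 0) + 3*0)/(156 + 0))*(-14))*30 = (((-√(-2) + 0)/156)*(-14))*30 = (((-I*√2 + 0)/156)*(-14))*30 = (((-I*√2)/156)*(-14))*30 = (-I*√2/156*(-14))*30 = (7*I*√2/78)*30 = 35*I*√2/13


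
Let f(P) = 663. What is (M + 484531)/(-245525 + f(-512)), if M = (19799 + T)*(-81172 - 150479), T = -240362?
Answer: -25547062022/122431 ≈ -2.0867e+5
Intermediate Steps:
M = 51093639513 (M = (19799 - 240362)*(-81172 - 150479) = -220563*(-231651) = 51093639513)
(M + 484531)/(-245525 + f(-512)) = (51093639513 + 484531)/(-245525 + 663) = 51094124044/(-244862) = 51094124044*(-1/244862) = -25547062022/122431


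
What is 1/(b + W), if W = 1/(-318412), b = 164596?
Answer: 318412/52409341551 ≈ 6.0755e-6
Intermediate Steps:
W = -1/318412 ≈ -3.1406e-6
1/(b + W) = 1/(164596 - 1/318412) = 1/(52409341551/318412) = 318412/52409341551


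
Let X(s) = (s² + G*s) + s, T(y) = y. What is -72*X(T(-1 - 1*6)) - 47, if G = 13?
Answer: 3481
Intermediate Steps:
X(s) = s² + 14*s (X(s) = (s² + 13*s) + s = s² + 14*s)
-72*X(T(-1 - 1*6)) - 47 = -72*(-1 - 1*6)*(14 + (-1 - 1*6)) - 47 = -72*(-1 - 6)*(14 + (-1 - 6)) - 47 = -(-504)*(14 - 7) - 47 = -(-504)*7 - 47 = -72*(-49) - 47 = 3528 - 47 = 3481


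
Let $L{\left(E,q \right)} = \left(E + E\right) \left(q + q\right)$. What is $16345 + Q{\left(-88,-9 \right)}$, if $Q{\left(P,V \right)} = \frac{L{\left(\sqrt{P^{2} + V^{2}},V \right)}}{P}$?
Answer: $16345 + \frac{45 \sqrt{313}}{22} \approx 16381.0$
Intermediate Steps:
$L{\left(E,q \right)} = 4 E q$ ($L{\left(E,q \right)} = 2 E 2 q = 4 E q$)
$Q{\left(P,V \right)} = \frac{4 V \sqrt{P^{2} + V^{2}}}{P}$ ($Q{\left(P,V \right)} = \frac{4 \sqrt{P^{2} + V^{2}} V}{P} = \frac{4 V \sqrt{P^{2} + V^{2}}}{P}$)
$16345 + Q{\left(-88,-9 \right)} = 16345 + 4 \left(-9\right) \frac{1}{-88} \sqrt{\left(-88\right)^{2} + \left(-9\right)^{2}} = 16345 + 4 \left(-9\right) \left(- \frac{1}{88}\right) \sqrt{7744 + 81} = 16345 + 4 \left(-9\right) \left(- \frac{1}{88}\right) \sqrt{7825} = 16345 + 4 \left(-9\right) \left(- \frac{1}{88}\right) 5 \sqrt{313} = 16345 + \frac{45 \sqrt{313}}{22}$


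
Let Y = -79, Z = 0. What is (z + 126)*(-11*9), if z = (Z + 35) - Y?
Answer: -23760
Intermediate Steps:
z = 114 (z = (0 + 35) - 1*(-79) = 35 + 79 = 114)
(z + 126)*(-11*9) = (114 + 126)*(-11*9) = 240*(-99) = -23760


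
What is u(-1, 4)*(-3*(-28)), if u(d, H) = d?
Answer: -84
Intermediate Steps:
u(-1, 4)*(-3*(-28)) = -(-3)*(-28) = -1*84 = -84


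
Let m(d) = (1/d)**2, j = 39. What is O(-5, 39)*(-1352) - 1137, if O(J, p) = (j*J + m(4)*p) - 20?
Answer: 572495/2 ≈ 2.8625e+5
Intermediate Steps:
m(d) = d**(-2)
O(J, p) = -20 + 39*J + p/16 (O(J, p) = (39*J + p/4**2) - 20 = (39*J + p/16) - 20 = -20 + 39*J + p/16)
O(-5, 39)*(-1352) - 1137 = (-20 + 39*(-5) + (1/16)*39)*(-1352) - 1137 = (-20 - 195 + 39/16)*(-1352) - 1137 = -3401/16*(-1352) - 1137 = 574769/2 - 1137 = 572495/2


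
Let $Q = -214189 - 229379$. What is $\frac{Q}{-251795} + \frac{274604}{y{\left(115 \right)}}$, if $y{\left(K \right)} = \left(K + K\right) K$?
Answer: $\frac{8087628778}{665997775} \approx 12.144$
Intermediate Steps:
$y{\left(K \right)} = 2 K^{2}$ ($y{\left(K \right)} = 2 K K = 2 K^{2}$)
$Q = -443568$
$\frac{Q}{-251795} + \frac{274604}{y{\left(115 \right)}} = - \frac{443568}{-251795} + \frac{274604}{2 \cdot 115^{2}} = \left(-443568\right) \left(- \frac{1}{251795}\right) + \frac{274604}{2 \cdot 13225} = \frac{443568}{251795} + \frac{274604}{26450} = \frac{443568}{251795} + 274604 \cdot \frac{1}{26450} = \frac{443568}{251795} + \frac{137302}{13225} = \frac{8087628778}{665997775}$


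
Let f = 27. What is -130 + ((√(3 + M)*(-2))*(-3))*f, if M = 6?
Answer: 356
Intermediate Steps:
-130 + ((√(3 + M)*(-2))*(-3))*f = -130 + ((√(3 + 6)*(-2))*(-3))*27 = -130 + ((√9*(-2))*(-3))*27 = -130 + ((3*(-2))*(-3))*27 = -130 - 6*(-3)*27 = -130 + 18*27 = -130 + 486 = 356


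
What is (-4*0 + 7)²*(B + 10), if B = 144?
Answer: 7546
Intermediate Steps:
(-4*0 + 7)²*(B + 10) = (-4*0 + 7)²*(144 + 10) = (0 + 7)²*154 = 7²*154 = 49*154 = 7546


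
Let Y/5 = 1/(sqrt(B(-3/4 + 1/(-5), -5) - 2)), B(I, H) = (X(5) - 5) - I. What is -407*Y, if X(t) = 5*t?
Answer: -4070*sqrt(1895)/379 ≈ -467.48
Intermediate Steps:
B(I, H) = 20 - I (B(I, H) = (5*5 - 5) - I = (25 - 5) - I = 20 - I)
Y = 10*sqrt(1895)/379 (Y = 5/(sqrt((20 - (-3/4 + 1/(-5))) - 2)) = 5/(sqrt((20 - (-3*1/4 + 1*(-1/5))) - 2)) = 5/(sqrt((20 - (-3/4 - 1/5)) - 2)) = 5/(sqrt((20 - 1*(-19/20)) - 2)) = 5/(sqrt((20 + 19/20) - 2)) = 5/(sqrt(419/20 - 2)) = 5/(sqrt(379/20)) = 5/((sqrt(1895)/10)) = 5*(2*sqrt(1895)/379) = 10*sqrt(1895)/379 ≈ 1.1486)
-407*Y = -4070*sqrt(1895)/379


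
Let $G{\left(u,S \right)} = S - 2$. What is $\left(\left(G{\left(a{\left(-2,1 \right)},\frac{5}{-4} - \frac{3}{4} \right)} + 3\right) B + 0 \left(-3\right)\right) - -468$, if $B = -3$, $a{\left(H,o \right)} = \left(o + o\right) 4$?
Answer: $471$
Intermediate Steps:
$a{\left(H,o \right)} = 8 o$ ($a{\left(H,o \right)} = 2 o 4 = 8 o$)
$G{\left(u,S \right)} = -2 + S$ ($G{\left(u,S \right)} = S - 2 = -2 + S$)
$\left(\left(G{\left(a{\left(-2,1 \right)},\frac{5}{-4} - \frac{3}{4} \right)} + 3\right) B + 0 \left(-3\right)\right) - -468 = \left(\left(\left(-2 + \left(\frac{5}{-4} - \frac{3}{4}\right)\right) + 3\right) \left(-3\right) + 0 \left(-3\right)\right) - -468 = \left(\left(\left(-2 + \left(5 \left(- \frac{1}{4}\right) - \frac{3}{4}\right)\right) + 3\right) \left(-3\right) + 0\right) + 468 = \left(\left(\left(-2 - 2\right) + 3\right) \left(-3\right) + 0\right) + 468 = \left(\left(-4 + 3\right) \left(-3\right) + 0\right) + 468 = \left(\left(-1\right) \left(-3\right) + 0\right) + 468 = \left(3 + 0\right) + 468 = 3 + 468 = 471$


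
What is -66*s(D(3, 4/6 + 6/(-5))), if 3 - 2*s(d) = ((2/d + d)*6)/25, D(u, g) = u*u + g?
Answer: -477411/15875 ≈ -30.073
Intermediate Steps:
D(u, g) = g + u² (D(u, g) = u² + g = g + u²)
s(d) = 3/2 - 6/(25*d) - 3*d/25 (s(d) = 3/2 - (2/d + d)*6/(2*25) = 3/2 - (d + 2/d)*6/(2*25) = 3/2 - (6*d + 12/d)/(2*25) = 3/2 - (6*d/25 + 12/(25*d))/2 = 3/2 + (-6/(25*d) - 3*d/25) = 3/2 - 6/(25*d) - 3*d/25)
-66*s(D(3, 4/6 + 6/(-5))) = -99*(-4 - 2*((4/6 + 6/(-5)) + 3²)² + 25*((4/6 + 6/(-5)) + 3²))/(25*((4/6 + 6/(-5)) + 3²)) = -99*(-4 - 2*((4*(⅙) + 6*(-⅕)) + 9)² + 25*((4*(⅙) + 6*(-⅕)) + 9))/(25*((4*(⅙) + 6*(-⅕)) + 9)) = -99*(-4 - 2*((⅔ - 6/5) + 9)² + 25*((⅔ - 6/5) + 9))/(25*((⅔ - 6/5) + 9)) = -99*(-4 - 2*(-8/15 + 9)² + 25*(-8/15 + 9))/(25*(-8/15 + 9)) = -99*(-4 - 2*(127/15)² + 25*(127/15))/(25*127/15) = -99*15*(-4 - 2*16129/225 + 635/3)/(25*127) = -99*15*(-4 - 32258/225 + 635/3)/(25*127) = -99*15*14467/(25*127*225) = -66*14467/31750 = -477411/15875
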